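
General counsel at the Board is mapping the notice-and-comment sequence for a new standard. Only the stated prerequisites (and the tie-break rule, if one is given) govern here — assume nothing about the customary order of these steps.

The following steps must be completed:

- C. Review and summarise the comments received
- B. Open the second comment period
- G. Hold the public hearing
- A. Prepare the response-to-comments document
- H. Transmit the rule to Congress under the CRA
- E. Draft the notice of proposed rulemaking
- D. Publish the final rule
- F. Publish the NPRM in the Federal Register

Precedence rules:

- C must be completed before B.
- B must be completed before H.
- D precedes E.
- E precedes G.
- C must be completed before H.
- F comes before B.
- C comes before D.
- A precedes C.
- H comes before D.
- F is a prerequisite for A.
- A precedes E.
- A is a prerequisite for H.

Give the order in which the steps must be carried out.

F A C B H D E G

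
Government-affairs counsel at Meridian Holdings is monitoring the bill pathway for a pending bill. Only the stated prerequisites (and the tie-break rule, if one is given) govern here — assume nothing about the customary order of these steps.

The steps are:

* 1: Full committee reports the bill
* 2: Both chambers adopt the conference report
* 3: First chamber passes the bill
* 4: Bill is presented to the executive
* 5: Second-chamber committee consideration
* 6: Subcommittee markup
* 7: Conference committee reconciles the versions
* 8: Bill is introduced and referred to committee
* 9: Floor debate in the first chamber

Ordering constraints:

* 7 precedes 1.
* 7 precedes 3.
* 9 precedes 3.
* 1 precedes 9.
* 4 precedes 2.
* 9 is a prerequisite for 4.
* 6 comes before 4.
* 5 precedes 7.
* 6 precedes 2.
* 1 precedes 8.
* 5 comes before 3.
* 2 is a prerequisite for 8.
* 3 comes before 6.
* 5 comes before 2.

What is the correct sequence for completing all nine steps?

5 7 1 9 3 6 4 2 8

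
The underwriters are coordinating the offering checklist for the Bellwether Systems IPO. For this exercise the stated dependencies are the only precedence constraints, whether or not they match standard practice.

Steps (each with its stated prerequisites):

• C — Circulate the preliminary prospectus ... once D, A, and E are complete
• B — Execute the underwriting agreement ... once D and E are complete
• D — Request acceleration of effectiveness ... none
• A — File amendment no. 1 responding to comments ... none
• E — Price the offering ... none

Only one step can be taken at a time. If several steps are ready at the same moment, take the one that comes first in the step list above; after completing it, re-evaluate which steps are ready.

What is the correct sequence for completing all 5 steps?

D → A → E → C → B

Nothing is required for D, A and E. D is listed earlier → D first.
Ready: A and E. A is listed earlier → A.
E is the only step now ready → E.
Now C and B have their prerequisites met. C is listed earlier, so C next.
B needed D and E, now all done → B.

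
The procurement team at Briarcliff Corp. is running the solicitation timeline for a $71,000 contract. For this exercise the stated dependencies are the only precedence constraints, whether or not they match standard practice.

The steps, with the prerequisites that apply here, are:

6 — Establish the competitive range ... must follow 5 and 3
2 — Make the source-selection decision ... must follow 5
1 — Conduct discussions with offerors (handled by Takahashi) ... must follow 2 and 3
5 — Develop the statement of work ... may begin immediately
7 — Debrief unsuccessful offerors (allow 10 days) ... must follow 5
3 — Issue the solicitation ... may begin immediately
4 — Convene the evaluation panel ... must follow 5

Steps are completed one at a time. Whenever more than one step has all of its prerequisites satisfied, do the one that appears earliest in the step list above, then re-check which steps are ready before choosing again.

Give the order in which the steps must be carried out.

5 and 3 have no prerequisites; 5 is listed earlier, so 5 is first.
Now 2, 7, 3 and 4 have their prerequisites met. 2 is listed earlier, so 2 next.
7, 3 and 4 are all available; 7 is listed earlier → 7.
3 and 4 are both available; 3 is listed earlier → 3.
Now 6, 1 and 4 have their prerequisites met. 6 is listed earlier, so 6 next.
1 and 4 are both available; 1 is listed earlier → 1.
4 needed 5, now all done → 4.

5, 2, 7, 3, 6, 1, 4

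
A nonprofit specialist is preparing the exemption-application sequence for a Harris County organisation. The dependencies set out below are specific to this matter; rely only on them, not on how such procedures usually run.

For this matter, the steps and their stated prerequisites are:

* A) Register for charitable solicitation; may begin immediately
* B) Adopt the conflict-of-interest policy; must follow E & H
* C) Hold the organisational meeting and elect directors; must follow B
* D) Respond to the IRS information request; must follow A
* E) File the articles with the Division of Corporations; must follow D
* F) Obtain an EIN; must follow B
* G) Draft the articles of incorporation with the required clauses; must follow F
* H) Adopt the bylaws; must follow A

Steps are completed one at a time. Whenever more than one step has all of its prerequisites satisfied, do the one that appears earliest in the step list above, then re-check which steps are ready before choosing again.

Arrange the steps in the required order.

Only A has no prerequisites, so it is first.
D and H are both available; D is listed earlier → D.
Now E and H have their prerequisites met. E is listed earlier, so E next.
H needed A, now all done → H.
B is the only step now ready → B.
Ready: C and F. C is listed earlier → C.
That leaves F as the only ready step → F.
G needed F, now all done → G.

A, D, E, H, B, C, F, G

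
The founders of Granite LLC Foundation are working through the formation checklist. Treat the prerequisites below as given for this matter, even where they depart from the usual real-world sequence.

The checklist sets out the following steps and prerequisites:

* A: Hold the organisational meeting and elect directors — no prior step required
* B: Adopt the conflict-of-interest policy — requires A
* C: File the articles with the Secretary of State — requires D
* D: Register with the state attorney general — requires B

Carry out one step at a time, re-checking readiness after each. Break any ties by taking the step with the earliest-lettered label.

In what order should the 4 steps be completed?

A has no prerequisites → A first.
Next only B has its prerequisites met → B.
D is the only step now ready → D.
Next only C has its prerequisites met → C.

A, B, D, C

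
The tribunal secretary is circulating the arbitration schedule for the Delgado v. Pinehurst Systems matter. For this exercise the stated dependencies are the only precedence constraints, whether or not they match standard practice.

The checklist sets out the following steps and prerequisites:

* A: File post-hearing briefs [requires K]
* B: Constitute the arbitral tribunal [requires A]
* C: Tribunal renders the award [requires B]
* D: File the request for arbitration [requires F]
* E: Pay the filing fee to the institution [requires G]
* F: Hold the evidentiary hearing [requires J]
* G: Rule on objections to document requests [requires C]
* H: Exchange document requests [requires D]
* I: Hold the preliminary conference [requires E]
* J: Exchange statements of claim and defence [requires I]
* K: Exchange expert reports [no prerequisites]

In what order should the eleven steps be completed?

K, A, B, C, G, E, I, J, F, D, H

K has no prerequisites → K first.
A is the only step now ready → A.
B needed A, now all done → B.
C needed B, now all done → C.
G needed C, now all done → G.
E needed G, now all done → E.
That leaves I as the only ready step → I.
Next only J has its prerequisites met → J.
F is the only step now ready → F.
D needed F, now all done → D.
H is the only step now ready → H.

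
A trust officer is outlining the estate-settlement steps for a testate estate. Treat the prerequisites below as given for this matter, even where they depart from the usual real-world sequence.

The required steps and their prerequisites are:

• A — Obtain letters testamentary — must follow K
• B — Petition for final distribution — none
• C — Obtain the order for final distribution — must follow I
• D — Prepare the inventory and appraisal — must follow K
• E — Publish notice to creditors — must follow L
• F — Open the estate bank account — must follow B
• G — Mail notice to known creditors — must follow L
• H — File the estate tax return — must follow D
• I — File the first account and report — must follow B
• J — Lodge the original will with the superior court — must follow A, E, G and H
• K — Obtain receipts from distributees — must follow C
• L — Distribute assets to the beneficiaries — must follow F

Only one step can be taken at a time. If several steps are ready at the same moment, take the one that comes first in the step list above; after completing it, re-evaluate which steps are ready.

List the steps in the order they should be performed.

B F I C K A D H L E G J

B is the only step with nothing outstanding, so it goes first.
F and I are both available; F is listed earlier → F.
L now also ready, so the ready set is {I, L}; I is listed earlier → I.
C and L are both available; C is listed earlier → C.
K now also ready, so the ready set is {K, L}; K is listed earlier → K.
Ready: A, D and L. A is listed earlier → A.
D and L are both available; D is listed earlier → D.
Now H and L have their prerequisites met. H is listed earlier, so H next.
Next only L has its prerequisites met → L.
E and G are both available; E is listed earlier → E.
That leaves G as the only ready step → G.
That leaves J as the only ready step → J.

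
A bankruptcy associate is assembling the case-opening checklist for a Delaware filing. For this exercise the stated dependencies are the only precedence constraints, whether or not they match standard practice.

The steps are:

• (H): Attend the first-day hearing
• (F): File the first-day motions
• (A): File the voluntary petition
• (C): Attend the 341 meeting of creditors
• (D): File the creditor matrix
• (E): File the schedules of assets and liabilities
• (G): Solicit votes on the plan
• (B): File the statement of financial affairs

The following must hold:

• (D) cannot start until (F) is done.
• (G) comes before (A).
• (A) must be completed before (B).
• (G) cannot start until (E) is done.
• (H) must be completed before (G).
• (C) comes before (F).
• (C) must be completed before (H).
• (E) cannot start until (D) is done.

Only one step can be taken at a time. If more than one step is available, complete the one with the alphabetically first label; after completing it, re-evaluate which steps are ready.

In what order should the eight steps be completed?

(C) (F) (D) (E) (H) (G) (A) (B)

(C) has no prerequisites → (C) first.
Ready: (F) and (H). (F) has the earlier label → (F).
(D) now also ready, so the ready set is {(D), (H)}; (D) has the earlier label → (D).
(E) now also ready, so the ready set is {(E), (H)}; (E) has the earlier label → (E).
(H) needed (C), now all done → (H).
That leaves (G) as the only ready step → (G).
Next only (A) has its prerequisites met → (A).
(B) needed (A), now all done → (B).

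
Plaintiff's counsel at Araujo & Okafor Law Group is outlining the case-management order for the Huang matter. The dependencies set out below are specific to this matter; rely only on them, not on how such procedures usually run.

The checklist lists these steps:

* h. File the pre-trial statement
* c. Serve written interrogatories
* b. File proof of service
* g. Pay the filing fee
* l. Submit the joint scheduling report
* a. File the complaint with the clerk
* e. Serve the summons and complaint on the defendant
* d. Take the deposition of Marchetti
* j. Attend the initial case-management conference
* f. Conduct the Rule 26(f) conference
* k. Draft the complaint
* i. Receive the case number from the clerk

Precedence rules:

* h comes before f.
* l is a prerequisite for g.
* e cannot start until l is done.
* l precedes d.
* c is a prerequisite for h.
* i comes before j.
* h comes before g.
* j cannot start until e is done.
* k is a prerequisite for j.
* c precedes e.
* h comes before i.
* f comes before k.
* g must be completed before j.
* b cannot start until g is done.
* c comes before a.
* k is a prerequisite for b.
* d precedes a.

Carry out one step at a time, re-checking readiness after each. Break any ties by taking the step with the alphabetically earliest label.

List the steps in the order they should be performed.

c, h, f, i, k, l, d, a, e, g, b, j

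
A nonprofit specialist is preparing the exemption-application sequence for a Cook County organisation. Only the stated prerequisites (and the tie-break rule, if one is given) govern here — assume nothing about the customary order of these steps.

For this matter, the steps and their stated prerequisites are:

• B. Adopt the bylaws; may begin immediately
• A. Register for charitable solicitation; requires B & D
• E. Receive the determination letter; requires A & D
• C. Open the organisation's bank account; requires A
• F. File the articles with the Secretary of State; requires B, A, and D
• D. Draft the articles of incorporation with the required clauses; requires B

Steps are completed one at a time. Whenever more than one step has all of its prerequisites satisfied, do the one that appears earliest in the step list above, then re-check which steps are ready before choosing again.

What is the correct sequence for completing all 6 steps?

B → D → A → E → C → F

B has no prerequisites → B first.
D is the only step now ready → D.
A needed B and D, now all done → A.
Now E, C and F have their prerequisites met. E is listed earlier, so E next.
Now C and F have their prerequisites met. C is listed earlier, so C next.
Next only F has its prerequisites met → F.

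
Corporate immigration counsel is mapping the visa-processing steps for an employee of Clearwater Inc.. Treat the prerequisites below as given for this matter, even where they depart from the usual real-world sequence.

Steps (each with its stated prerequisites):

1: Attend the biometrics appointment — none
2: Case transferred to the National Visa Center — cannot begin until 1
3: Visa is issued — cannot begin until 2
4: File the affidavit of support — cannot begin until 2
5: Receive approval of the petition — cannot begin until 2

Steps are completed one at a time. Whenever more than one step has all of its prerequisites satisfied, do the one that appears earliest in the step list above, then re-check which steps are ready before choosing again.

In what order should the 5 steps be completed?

Only 1 has no prerequisites, so it is first.
2 needed 1, now all done → 2.
3, 4 and 5 are all available; 3 is listed earlier → 3.
Now 4 and 5 have their prerequisites met. 4 is listed earlier, so 4 next.
5 is the only step now ready → 5.

1, 2, 3, 4, 5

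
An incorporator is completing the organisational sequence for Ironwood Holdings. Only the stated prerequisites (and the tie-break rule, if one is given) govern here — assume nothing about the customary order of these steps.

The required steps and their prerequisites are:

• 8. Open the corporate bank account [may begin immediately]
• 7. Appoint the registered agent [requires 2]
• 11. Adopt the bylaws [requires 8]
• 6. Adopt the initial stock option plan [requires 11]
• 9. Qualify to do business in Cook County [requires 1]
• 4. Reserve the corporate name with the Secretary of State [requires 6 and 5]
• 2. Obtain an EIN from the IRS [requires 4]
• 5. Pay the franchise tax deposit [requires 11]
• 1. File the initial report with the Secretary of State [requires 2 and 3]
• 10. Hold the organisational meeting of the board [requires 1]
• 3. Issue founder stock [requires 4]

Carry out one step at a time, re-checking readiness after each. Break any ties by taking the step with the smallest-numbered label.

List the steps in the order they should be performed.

8 has no prerequisites → 8 first.
That leaves 11 as the only ready step → 11.
5 and 6 are both available; 5 has the earlier label → 5.
Next only 6 has its prerequisites met → 6.
4 needed 5 and 6, now all done → 4.
2 and 3 are both available; 2 has the earlier label → 2.
3 and 7 are both available; 3 has the earlier label → 3.
1 and 7 are both available; 1 has the earlier label → 1.
Now 7, 9 and 10 have their prerequisites met. 7 has the earlier label, so 7 next.
Now 9 and 10 have their prerequisites met. 9 has the earlier label, so 9 next.
That leaves 10 as the only ready step → 10.

8 11 5 6 4 2 3 1 7 9 10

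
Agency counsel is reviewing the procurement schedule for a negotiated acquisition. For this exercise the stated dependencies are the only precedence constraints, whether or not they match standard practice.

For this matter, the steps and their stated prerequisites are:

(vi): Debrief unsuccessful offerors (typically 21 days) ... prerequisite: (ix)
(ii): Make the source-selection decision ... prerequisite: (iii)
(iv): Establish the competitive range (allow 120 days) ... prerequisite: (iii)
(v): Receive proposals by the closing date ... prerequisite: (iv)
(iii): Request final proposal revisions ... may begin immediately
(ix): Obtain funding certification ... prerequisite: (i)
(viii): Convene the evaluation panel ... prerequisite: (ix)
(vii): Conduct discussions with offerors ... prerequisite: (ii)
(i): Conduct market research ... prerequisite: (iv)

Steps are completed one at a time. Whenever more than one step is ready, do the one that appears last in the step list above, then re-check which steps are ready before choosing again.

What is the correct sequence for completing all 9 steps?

(iii) → (iv) → (i) → (ix) → (viii) → (v) → (ii) → (vii) → (vi)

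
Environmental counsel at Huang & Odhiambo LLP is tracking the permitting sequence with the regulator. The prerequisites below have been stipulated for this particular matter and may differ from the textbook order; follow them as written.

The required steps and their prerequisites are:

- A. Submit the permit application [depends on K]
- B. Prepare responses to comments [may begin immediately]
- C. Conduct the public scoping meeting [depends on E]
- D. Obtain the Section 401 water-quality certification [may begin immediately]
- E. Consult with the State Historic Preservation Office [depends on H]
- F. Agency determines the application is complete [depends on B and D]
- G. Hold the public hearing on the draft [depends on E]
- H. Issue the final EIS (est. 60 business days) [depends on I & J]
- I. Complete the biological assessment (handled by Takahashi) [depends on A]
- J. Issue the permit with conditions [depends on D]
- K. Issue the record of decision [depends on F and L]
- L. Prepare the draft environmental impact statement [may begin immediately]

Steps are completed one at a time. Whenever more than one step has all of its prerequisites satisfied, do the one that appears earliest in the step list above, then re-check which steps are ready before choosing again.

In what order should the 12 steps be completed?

Nothing is required for B, D and L. B is listed earlier → B first.
Ready: D and L. D is listed earlier → D.
Now F, J and L have their prerequisites met. F is listed earlier, so F next.
Ready: J and L. J is listed earlier → J.
That leaves L as the only ready step → L.
K needed F and L, now all done → K.
That leaves A as the only ready step → A.
I is the only step now ready → I.
H is the only step now ready → H.
That leaves E as the only ready step → E.
C and G are both available; C is listed earlier → C.
That leaves G as the only ready step → G.

B, D, F, J, L, K, A, I, H, E, C, G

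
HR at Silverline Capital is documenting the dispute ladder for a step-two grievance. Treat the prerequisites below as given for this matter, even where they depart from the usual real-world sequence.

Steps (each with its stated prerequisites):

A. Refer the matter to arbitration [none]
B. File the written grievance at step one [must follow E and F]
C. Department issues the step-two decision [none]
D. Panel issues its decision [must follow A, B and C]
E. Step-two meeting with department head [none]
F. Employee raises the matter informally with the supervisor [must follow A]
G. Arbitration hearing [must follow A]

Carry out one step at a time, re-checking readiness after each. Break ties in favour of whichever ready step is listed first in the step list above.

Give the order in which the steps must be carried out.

A, C and E have no prerequisites; A is listed earlier, so A is first.
Now C, E, F and G have their prerequisites met. C is listed earlier, so C next.
E, F and G are all available; E is listed earlier → E.
Ready: F and G. F is listed earlier → F.
Ready: B and G. B is listed earlier → B.
D now also ready, so the ready set is {D, G}; D is listed earlier → D.
G is the only step now ready → G.

A → C → E → F → B → D → G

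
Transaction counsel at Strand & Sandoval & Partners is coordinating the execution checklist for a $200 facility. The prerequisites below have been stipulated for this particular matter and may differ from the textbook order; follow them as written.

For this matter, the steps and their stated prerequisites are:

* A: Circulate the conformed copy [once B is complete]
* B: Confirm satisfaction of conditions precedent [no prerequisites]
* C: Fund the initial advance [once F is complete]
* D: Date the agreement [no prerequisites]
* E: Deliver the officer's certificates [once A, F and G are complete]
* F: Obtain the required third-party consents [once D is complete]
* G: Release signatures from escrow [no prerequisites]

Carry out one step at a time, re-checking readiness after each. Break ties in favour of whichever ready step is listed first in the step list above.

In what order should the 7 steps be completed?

Nothing is required for B, D and G. B is listed earlier → B first.
A, D and G are all available; A is listed earlier → A.
D and G are both available; D is listed earlier → D.
Ready: F and G. F is listed earlier → F.
C now also ready, so the ready set is {C, G}; C is listed earlier → C.
G is the only step now ready → G.
Next only E has its prerequisites met → E.

B, A, D, F, C, G, E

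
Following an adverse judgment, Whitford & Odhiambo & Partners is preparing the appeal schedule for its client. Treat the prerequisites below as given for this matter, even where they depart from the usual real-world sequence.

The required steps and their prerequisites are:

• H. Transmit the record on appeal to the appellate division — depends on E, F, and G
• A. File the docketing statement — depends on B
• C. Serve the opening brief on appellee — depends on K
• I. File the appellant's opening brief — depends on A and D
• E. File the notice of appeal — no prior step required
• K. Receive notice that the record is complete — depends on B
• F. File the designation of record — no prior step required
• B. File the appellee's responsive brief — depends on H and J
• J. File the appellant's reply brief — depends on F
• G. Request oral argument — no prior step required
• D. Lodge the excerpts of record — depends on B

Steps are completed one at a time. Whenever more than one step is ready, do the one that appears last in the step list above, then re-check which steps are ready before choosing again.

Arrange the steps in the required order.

G F J E H B D K C A I

Nothing is required for G, F and E. G is listed later → G first.
Ready: F and E. F is listed later → F.
J now also ready, so the ready set is {J, E}; J is listed later → J.
That leaves E as the only ready step → E.
H is the only step now ready → H.
B is the only step now ready → B.
Now D, K and A have their prerequisites met. D is listed later, so D next.
K and A are both available; K is listed later → K.
C now also ready, so the ready set is {C, A}; C is listed later → C.
Next only A has its prerequisites met → A.
I is the only step now ready → I.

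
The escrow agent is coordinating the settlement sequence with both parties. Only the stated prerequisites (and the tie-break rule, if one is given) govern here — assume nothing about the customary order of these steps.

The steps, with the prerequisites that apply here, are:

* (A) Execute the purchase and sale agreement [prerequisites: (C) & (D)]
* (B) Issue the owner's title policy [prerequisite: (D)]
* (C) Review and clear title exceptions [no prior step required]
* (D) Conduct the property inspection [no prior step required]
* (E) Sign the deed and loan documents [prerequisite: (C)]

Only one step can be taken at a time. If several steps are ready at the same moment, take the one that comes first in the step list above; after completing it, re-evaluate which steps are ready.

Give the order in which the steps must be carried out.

(C), (D), (A), (B), (E)

(C) and (D) have no prerequisites; (C) is listed earlier, so (C) is first.
Now (D) and (E) have their prerequisites met. (D) is listed earlier, so (D) next.
(A) and (B) now also ready, so the ready set is {(A), (B), (E)}; (A) is listed earlier → (A).
(B) and (E) are both available; (B) is listed earlier → (B).
(E) needed (C), now all done → (E).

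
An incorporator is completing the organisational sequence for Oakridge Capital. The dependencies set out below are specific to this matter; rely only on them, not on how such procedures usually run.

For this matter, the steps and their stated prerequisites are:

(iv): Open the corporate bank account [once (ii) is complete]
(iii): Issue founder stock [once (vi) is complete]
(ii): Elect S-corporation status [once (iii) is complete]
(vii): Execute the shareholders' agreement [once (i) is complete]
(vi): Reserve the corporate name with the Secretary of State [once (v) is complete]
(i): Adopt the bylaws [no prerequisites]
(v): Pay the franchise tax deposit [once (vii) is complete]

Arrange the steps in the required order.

(i) is the only step with nothing outstanding, so it goes first.
(vii) needed (i), now all done → (vii).
That leaves (v) as the only ready step → (v).
(vi) needed (v), now all done → (vi).
(iii) needed (vi), now all done → (iii).
That leaves (ii) as the only ready step → (ii).
(iv) is the only step now ready → (iv).

(i) → (vii) → (v) → (vi) → (iii) → (ii) → (iv)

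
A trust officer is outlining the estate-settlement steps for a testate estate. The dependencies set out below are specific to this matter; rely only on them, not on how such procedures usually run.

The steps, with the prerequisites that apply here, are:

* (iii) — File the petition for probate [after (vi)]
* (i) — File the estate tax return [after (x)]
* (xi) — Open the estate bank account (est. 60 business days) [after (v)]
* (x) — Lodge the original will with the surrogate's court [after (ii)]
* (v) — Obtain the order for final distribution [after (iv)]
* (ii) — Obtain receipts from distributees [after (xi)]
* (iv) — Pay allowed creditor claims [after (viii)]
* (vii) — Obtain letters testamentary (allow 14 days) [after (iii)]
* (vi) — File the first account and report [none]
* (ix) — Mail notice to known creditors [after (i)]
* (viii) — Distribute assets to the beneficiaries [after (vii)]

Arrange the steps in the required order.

(vi) → (iii) → (vii) → (viii) → (iv) → (v) → (xi) → (ii) → (x) → (i) → (ix)

(vi) is the only step with nothing outstanding, so it goes first.
That leaves (iii) as the only ready step → (iii).
(vii) is the only step now ready → (vii).
(viii) is the only step now ready → (viii).
Next only (iv) has its prerequisites met → (iv).
(v) needed (iv), now all done → (v).
(xi) needed (v), now all done → (xi).
That leaves (ii) as the only ready step → (ii).
(x) needed (ii), now all done → (x).
Next only (i) has its prerequisites met → (i).
(ix) is the only step now ready → (ix).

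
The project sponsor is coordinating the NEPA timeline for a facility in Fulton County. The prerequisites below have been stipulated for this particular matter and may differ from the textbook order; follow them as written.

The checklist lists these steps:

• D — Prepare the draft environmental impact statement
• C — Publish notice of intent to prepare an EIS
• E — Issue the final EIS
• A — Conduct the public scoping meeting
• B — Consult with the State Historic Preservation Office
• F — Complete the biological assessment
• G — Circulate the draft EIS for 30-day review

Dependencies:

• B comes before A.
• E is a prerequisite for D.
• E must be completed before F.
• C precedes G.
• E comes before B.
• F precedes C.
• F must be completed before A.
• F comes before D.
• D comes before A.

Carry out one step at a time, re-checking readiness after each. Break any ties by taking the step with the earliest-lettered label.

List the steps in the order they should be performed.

E is the only step with nothing outstanding, so it goes first.
B and F are both available; B has the earlier label → B.
F needed E, now all done → F.
Ready: C and D. C has the earlier label → C.
Ready: D and G. D has the earlier label → D.
A now also ready, so the ready set is {A, G}; A has the earlier label → A.
G is the only step now ready → G.

E, B, F, C, D, A, G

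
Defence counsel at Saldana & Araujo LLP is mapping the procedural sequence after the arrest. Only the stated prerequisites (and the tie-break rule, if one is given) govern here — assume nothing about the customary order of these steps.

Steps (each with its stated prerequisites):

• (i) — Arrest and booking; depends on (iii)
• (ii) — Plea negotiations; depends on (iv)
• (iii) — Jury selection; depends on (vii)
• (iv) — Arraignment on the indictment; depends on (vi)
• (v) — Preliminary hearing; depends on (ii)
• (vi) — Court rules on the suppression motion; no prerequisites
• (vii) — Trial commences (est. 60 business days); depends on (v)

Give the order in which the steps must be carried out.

(vi) is the only step with nothing outstanding, so it goes first.
That leaves (iv) as the only ready step → (iv).
(ii) is the only step now ready → (ii).
(v) needed (ii), now all done → (v).
That leaves (vii) as the only ready step → (vii).
(iii) is the only step now ready → (iii).
(i) needed (iii), now all done → (i).

(vi), (iv), (ii), (v), (vii), (iii), (i)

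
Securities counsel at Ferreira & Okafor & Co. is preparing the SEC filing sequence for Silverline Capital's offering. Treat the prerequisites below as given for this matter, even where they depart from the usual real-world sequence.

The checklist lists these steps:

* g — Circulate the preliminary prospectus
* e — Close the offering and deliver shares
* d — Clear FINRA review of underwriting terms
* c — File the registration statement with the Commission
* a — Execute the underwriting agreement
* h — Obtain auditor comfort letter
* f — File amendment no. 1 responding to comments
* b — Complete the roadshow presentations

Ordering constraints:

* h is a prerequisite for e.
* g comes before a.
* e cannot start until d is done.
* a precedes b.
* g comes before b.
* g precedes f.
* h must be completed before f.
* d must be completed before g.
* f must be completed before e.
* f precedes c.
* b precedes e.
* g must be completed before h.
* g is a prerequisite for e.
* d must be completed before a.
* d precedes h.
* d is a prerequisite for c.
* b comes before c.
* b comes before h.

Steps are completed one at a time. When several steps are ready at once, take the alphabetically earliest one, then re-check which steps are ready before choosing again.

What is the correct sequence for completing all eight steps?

d, g, a, b, h, f, c, e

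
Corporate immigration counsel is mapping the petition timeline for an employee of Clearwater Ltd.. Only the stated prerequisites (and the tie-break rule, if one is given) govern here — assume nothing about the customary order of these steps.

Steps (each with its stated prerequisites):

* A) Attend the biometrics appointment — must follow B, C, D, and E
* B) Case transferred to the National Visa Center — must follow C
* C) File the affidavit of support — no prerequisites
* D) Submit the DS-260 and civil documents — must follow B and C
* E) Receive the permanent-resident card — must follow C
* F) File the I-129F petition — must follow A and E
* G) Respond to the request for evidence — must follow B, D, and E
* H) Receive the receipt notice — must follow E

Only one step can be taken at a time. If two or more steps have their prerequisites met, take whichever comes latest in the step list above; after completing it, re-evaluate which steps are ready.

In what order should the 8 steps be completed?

C E H B D G A F

C has no prerequisites → C first.
Ready: E and B. E is listed later → E.
H and B are both available; H is listed later → H.
B needed C, now all done → B.
That leaves D as the only ready step → D.
G and A are both available; G is listed later → G.
A is the only step now ready → A.
Next only F has its prerequisites met → F.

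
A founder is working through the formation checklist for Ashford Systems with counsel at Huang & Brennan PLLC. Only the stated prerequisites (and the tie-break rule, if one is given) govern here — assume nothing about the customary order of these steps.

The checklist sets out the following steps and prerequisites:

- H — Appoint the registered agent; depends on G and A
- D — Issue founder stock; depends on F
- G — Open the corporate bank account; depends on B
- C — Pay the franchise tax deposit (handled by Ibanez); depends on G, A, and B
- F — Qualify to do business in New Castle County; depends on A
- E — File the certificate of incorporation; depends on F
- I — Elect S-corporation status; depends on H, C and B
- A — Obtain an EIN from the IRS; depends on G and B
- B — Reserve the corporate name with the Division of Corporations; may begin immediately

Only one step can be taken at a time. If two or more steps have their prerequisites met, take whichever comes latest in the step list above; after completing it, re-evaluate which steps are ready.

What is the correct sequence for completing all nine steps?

B has no prerequisites → B first.
G is the only step now ready → G.
That leaves A as the only ready step → A.
Ready: F, C and H. F is listed later → F.
Now E, C, D and H have their prerequisites met. E is listed later, so E next.
Ready: C, D and H. C is listed later → C.
Ready: D and H. D is listed later → D.
H needed A and G, now all done → H.
I needed B, C and H, now all done → I.

B, G, A, F, E, C, D, H, I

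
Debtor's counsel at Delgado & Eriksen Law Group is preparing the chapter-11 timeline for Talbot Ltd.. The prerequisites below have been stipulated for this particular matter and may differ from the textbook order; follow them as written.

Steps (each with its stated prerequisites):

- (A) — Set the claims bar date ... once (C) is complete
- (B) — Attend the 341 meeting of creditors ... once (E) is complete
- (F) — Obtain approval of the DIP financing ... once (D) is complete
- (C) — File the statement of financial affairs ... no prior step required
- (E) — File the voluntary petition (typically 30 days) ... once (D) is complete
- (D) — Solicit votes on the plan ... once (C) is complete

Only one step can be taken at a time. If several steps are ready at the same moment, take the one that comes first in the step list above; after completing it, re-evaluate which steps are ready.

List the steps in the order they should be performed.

(C) is the only step with nothing outstanding, so it goes first.
Now (A) and (D) have their prerequisites met. (A) is listed earlier, so (A) next.
(D) needed (C), now all done → (D).
Ready: (F) and (E). (F) is listed earlier → (F).
(E) needed (D), now all done → (E).
That leaves (B) as the only ready step → (B).

(C) (A) (D) (F) (E) (B)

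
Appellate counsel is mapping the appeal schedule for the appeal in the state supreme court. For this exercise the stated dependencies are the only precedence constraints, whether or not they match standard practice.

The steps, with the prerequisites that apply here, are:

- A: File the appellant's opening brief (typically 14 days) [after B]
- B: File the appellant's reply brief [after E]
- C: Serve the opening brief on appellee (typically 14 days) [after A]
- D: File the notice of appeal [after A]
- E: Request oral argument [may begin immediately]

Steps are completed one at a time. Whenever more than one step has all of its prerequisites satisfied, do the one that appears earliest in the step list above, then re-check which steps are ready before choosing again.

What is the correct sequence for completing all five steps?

E, B, A, C, D

E has no prerequisites → E first.
That leaves B as the only ready step → B.
A needed B, now all done → A.
Ready: C and D. C is listed earlier → C.
D needed A, now all done → D.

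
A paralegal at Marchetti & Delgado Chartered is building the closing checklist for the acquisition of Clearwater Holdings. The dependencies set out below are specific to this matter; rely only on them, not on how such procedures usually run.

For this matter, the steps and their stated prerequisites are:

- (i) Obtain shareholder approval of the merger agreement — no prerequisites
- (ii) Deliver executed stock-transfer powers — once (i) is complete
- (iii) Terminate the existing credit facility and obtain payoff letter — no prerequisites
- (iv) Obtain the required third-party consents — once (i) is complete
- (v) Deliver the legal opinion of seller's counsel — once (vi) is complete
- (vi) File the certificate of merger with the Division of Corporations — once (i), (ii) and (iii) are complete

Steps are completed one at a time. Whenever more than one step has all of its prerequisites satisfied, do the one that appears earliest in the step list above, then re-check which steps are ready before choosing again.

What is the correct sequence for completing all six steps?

(i) and (iii) have no prerequisites; (i) is listed earlier, so (i) is first.
(ii), (iii) and (iv) are all available; (ii) is listed earlier → (ii).
Ready: (iii) and (iv). (iii) is listed earlier → (iii).
(vi) now also ready, so the ready set is {(iv), (vi)}; (iv) is listed earlier → (iv).
(vi) needed (i), (ii) and (iii), now all done → (vi).
(v) is the only step now ready → (v).

(i), (ii), (iii), (iv), (vi), (v)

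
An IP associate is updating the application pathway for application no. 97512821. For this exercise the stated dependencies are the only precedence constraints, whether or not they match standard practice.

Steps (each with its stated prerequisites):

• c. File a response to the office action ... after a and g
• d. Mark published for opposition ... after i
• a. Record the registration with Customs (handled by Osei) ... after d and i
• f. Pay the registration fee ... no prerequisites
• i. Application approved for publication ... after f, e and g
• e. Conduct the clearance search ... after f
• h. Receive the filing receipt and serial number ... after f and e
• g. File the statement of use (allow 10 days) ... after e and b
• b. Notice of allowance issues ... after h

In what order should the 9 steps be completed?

f, e, h, b, g, i, d, a, c

f has no prerequisites → f first.
Next only e has its prerequisites met → e.
h needed f and e, now all done → h.
That leaves b as the only ready step → b.
g needed e and b, now all done → g.
That leaves i as the only ready step → i.
d needed i, now all done → d.
That leaves a as the only ready step → a.
c needed a and g, now all done → c.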